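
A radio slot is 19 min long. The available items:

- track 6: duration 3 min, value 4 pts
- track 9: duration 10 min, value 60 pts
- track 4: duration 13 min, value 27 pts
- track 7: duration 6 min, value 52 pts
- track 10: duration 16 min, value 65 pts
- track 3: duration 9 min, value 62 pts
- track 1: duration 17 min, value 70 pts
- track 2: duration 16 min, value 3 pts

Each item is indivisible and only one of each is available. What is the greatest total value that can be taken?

Check high-value combinations within 19 min:
- track 9+track 3: duration 10+9=19, value 60+62=122
- track 6+track 7+track 3: duration 3+6+9=18, value 4+52+62=118
- track 6+track 9+track 7: duration 3+10+6=19, value 4+60+52=116
- track 7+track 3: duration 6+9=15, value 52+62=114
Best: 122 pts.

122 pts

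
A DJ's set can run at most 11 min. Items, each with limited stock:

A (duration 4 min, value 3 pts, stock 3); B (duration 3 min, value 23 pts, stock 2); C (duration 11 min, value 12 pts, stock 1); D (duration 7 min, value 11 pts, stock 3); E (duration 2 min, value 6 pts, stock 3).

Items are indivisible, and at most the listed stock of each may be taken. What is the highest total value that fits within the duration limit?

Best selections within duration 11 and stock limits:
- 2×B + 2×E: duration 10, value 58
- 2×B + 1×E: duration 8, value 52
- 1×A + 2×B: duration 10, value 49
Best: 58 pts.

58 pts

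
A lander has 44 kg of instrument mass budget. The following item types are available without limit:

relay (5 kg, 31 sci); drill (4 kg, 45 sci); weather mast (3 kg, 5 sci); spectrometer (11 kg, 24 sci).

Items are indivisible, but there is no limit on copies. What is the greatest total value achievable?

495 sci

Best value-per-unit is drill at 45/4, and filling with it alone uses mass 11×4=44. No mix of the others beats 11×45 = 495.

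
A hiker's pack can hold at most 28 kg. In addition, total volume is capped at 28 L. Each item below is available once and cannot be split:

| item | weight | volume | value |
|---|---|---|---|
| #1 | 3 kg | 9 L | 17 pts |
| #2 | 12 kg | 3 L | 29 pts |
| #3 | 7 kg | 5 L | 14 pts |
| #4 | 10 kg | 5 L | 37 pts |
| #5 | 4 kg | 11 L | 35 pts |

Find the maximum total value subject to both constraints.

Feasible sets respecting both limits:
- #2+#4+#5: weight 26, volume 19, value 101
- #1+#2+#3+#5: weight 26, volume 28, value 95
- #1+#4+#5: weight 17, volume 25, value 89
- #3+#4+#5: weight 21, volume 21, value 86
Best: 101 pts.

101 pts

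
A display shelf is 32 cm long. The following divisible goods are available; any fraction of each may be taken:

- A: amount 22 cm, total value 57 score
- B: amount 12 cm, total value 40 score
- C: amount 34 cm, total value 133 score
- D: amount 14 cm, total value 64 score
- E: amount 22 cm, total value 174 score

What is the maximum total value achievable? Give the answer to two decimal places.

219.71

Take in order of value per unit:
- E (174/22 per unit): all 22 → value 174, running total 174.00
- D (64/14 per unit): 10 of 14 → value 10×64/14 = 45.7143, running total 219.71
Total 219.71.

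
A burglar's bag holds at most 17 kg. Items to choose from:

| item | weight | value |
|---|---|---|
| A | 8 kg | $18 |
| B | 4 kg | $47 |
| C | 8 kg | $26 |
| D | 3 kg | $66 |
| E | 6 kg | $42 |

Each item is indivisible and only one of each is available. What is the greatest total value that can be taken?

$155

Check high-value combinations within 17 kg:
- B+D+E: weight 4+3+6=13, value 47+66+42=155
- B+C+D: weight 4+8+3=15, value 47+26+66=139
- C+D+E: weight 8+3+6=17, value 26+66+42=134
Best: $155.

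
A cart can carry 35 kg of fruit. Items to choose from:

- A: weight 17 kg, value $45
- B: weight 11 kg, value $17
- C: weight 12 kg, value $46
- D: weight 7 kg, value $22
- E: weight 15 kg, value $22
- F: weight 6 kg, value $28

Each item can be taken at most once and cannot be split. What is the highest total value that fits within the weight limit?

Check high-value combinations within 35 kg:
- A+C+F: weight 17+12+6=35, value 45+46+28=119
- C+D+F: weight 12+7+6=25, value 46+22+28=96
- C+E+F: weight 12+15+6=33, value 46+22+28=96
Best: $119.

$119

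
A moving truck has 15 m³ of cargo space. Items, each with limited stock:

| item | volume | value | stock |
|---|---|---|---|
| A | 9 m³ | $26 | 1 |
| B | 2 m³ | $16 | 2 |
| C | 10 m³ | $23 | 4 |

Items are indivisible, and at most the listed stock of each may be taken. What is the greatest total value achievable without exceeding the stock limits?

Best selections within volume 15 and stock limits:
- 1×A + 2×B: volume 13, value 58
- 2×B + 1×C: volume 14, value 55
Best: $58.

$58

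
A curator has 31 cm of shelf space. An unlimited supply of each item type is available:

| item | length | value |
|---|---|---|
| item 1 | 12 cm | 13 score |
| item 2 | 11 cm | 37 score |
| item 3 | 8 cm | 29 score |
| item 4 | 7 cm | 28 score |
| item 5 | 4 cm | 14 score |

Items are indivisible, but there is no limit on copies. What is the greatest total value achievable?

Best value-per-unit is item 4 at 28/7; filling with it alone gives 4×28 = 112.
Optimal mix: 3×item 3 + 1×item 4 → length 31, value 115.

115 score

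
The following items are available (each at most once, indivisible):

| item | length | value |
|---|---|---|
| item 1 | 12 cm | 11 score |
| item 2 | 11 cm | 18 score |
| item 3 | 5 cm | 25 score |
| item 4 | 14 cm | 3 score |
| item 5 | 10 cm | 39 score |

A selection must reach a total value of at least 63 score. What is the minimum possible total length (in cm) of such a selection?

Subsets with value ≥ 63, sorted by total length:
- item 3+item 5: length 15, value 64
- item 2+item 3+item 5: length 26, value 82
- item 1+item 3+item 5: length 27, value 75
- item 3+item 4+item 5: length 29, value 67
Minimum length: 15 cm.

15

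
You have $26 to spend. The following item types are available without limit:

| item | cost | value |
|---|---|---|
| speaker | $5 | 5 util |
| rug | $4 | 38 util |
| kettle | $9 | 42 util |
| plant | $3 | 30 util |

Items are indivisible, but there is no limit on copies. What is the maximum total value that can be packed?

256 util

Best value-per-unit is plant at 30/3; filling with it alone gives 8×30 = 240.
Optimal mix: 2×rug + 6×plant → cost 26, value 256.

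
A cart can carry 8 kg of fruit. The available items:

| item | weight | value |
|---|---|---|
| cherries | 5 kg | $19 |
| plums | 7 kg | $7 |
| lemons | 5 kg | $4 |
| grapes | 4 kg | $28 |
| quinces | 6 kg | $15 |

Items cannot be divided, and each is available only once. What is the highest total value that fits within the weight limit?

Check high-value combinations within 8 kg:
- grapes: weight 4, value 28
- cherries: weight 5, value 19
- quinces: weight 6, value 15
- plums: weight 7, value 7
- lemons: weight 5, value 4
Best: $28.

$28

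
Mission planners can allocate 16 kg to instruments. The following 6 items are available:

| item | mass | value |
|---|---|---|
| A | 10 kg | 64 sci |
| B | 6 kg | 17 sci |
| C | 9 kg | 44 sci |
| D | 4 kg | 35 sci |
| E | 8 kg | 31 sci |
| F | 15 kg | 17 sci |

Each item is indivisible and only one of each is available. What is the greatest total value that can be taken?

99 sci

Check high-value combinations within 16 kg:
- A+D: mass 10+4=14, value 64+35=99
- A+B: mass 10+6=16, value 64+17=81
- C+D: mass 9+4=13, value 44+35=79
- D+E: mass 4+8=12, value 35+31=66
Best: 99 sci.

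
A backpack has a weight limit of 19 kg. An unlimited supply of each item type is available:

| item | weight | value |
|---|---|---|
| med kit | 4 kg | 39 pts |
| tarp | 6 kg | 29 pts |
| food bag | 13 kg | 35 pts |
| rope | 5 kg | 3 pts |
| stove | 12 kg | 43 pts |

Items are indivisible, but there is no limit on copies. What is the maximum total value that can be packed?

156 pts

Best value-per-unit is med kit at 39/4, and filling with it alone uses weight 4×4=16. No mix of the others beats 4×39 = 156.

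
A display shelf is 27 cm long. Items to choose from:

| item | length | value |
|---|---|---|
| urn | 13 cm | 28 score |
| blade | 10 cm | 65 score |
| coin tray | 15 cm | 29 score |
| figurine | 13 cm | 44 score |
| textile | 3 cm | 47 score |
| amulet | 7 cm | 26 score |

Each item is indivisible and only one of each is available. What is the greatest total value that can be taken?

Check high-value combinations within 27 cm:
- blade+figurine+textile: length 10+13+3=26, value 65+44+47=156
- urn+blade+textile: length 13+10+3=26, value 28+65+47=140
- blade+textile+amulet: length 10+3+7=20, value 65+47+26=138
- figurine+textile+amulet: length 13+3+7=23, value 44+47+26=117
- blade+textile: length 10+3=13, value 65+47=112
Best: 156 score.

156 score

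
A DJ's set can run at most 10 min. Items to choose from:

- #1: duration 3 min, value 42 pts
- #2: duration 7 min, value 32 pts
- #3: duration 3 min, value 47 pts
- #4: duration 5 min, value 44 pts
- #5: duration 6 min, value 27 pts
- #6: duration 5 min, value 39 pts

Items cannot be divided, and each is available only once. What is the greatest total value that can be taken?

Check high-value combinations within 10 min:
- #3+#4: duration 3+5=8, value 47+44=91
- #1+#3: duration 3+3=6, value 42+47=89
- #1+#4: duration 3+5=8, value 42+44=86
- #3+#6: duration 3+5=8, value 47+39=86
Best: 91 pts.

91 pts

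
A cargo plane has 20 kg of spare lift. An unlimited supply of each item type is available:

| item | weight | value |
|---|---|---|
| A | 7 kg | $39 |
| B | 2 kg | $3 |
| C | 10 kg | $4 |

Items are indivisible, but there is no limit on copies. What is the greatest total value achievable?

$87

Best value-per-unit is A at 39/7; filling with it alone gives 2×39 = 78.
Optimal mix: 2×A + 3×B → weight 20, value 87.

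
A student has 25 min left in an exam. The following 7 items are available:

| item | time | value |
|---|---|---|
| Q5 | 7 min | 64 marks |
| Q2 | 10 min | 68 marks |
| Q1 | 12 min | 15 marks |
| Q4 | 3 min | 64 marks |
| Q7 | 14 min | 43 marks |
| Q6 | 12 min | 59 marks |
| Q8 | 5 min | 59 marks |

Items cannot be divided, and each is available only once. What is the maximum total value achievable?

Check high-value combinations within 25 min:
- Q5+Q2+Q4+Q8: time 7+10+3+5=25, value 64+68+64+59=255
- Q5+Q2+Q4: time 7+10+3=20, value 64+68+64=196
- Q2+Q4+Q8: time 10+3+5=18, value 68+64+59=191
Best: 255 marks.

255 marks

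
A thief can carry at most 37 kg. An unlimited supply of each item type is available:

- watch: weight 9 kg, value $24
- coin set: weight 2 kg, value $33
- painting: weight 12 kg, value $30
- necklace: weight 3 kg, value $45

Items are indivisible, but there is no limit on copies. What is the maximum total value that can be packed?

$606

Best value-per-unit is coin set at 33/2; filling with it alone gives 18×33 = 594.
Optimal mix: 17×coin set + 1×necklace → weight 37, value 606.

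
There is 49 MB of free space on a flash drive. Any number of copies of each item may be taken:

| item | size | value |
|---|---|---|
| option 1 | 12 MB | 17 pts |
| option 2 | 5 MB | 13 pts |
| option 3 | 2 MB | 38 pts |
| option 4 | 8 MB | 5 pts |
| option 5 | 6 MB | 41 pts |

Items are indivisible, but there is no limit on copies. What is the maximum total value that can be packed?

912 pts

Best value-per-unit is option 3 at 38/2, and filling with it alone uses size 24×2=48. No mix of the others beats 24×38 = 912.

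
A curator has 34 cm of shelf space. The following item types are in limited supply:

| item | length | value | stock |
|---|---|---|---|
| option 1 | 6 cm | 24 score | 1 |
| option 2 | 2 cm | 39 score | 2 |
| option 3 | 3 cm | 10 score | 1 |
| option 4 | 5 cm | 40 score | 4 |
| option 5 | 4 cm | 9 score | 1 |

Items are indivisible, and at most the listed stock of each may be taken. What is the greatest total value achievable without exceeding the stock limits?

Best selections within length 34 and stock limits:
- 1×option 1 + 2×option 2 + 1×option 3 + 4×option 4: length 33, value 272
- 1×option 1 + 2×option 2 + 4×option 4 + 1×option 5: length 34, value 271
- 1×option 1 + 2×option 2 + 4×option 4: length 30, value 262
Best: 272 score.

272 score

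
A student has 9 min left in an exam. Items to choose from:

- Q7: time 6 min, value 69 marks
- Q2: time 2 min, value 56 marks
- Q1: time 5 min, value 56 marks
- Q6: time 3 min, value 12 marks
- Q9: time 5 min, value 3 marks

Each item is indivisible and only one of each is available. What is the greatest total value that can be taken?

125 marks

Check high-value combinations within 9 min:
- Q7+Q2: time 6+2=8, value 69+56=125
- Q2+Q1: time 2+5=7, value 56+56=112
- Q7+Q6: time 6+3=9, value 69+12=81
- Q7: time 6, value 69
Best: 125 marks.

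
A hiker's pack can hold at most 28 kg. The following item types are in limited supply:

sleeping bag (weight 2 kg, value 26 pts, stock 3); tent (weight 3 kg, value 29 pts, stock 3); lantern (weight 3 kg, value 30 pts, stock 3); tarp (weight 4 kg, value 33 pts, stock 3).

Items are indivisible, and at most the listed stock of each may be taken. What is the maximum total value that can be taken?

288 pts

Top feasible selections:
- 3×sleeping bag + 3×tent + 3×lantern + 1×tarp: weight 28, value 288
- 2×sleeping bag + 1×tent + 3×lantern + 3×tarp: weight 28, value 270
- 1×sleeping bag + 3×tent + 3×lantern + 2×tarp: weight 28, value 269
Best: 288 pts.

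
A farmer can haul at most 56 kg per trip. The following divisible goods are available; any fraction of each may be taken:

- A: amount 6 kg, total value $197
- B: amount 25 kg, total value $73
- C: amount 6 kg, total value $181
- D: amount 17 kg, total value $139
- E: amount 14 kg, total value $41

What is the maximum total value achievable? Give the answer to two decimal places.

595.96

Take in order of value per unit:
- A (197/6 per unit): all 6 → value 197, running total 197.00
- C (181/6 per unit): all 6 → value 181, running total 378.00
- D (139/17 per unit): all 17 → value 139, running total 517.00
- E (41/14 per unit): all 14 → value 41, running total 558.00
- B (73/25 per unit): 13 of 25 → value 13×73/25 = 37.9600, running total 595.96
Total 595.96.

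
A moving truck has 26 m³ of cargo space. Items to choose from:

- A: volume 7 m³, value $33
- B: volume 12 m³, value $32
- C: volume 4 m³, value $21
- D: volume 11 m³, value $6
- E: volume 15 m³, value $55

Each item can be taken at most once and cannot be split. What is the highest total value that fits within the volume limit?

$109

Check high-value combinations within 26 m³:
- A+C+E: volume 7+4+15=26, value 33+21+55=109
- A+E: volume 7+15=22, value 33+55=88
- A+B+C: volume 7+12+4=23, value 33+32+21=86
- C+E: volume 4+15=19, value 21+55=76
Best: $109.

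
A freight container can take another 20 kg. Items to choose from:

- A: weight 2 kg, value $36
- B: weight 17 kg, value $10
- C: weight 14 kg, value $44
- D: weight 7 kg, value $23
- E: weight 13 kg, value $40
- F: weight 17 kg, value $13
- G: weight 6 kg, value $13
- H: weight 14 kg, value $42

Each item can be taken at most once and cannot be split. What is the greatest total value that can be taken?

$80

This is a 0/1 knapsack; check combinations near the capacity.
- A+C: weight 2+14=16, value 36+44=80
- A+H: weight 2+14=16, value 36+42=78
- A+E: weight 2+13=15, value 36+40=76
- A+D+G: weight 2+7+6=15, value 36+23+13=72
Best: $80.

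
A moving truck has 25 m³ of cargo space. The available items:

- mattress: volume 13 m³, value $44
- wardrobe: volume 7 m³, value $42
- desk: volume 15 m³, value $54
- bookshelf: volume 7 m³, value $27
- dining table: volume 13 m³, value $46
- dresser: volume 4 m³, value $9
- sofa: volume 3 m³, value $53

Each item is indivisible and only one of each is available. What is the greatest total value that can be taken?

This is a 0/1 knapsack; check combinations near the capacity.
- wardrobe+desk+sofa: volume 7+15+3=25, value 42+54+53=149
- wardrobe+dining table+sofa: volume 7+13+3=23, value 42+46+53=141
- mattress+wardrobe+sofa: volume 13+7+3=23, value 44+42+53=139
- desk+bookshelf+sofa: volume 15+7+3=25, value 54+27+53=134
- wardrobe+bookshelf+dresser+sofa: volume 7+7+4+3=21, value 42+27+9+53=131
Best: $149.

$149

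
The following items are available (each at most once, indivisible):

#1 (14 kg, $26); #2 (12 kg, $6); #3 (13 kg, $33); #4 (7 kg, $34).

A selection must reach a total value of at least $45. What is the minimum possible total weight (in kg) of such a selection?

Subsets with value ≥ 45, sorted by total weight:
- #3+#4: weight 20, value 67
- #1+#4: weight 21, value 60
- #1+#3: weight 27, value 59
- #2+#3+#4: weight 32, value 73
Minimum weight: 20 kg.

20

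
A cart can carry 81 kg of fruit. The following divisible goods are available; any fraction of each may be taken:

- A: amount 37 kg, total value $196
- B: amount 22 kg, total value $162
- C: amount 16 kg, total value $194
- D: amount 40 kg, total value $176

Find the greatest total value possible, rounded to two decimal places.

578.40

Take in order of value per unit:
- C (194/16 per unit): all 16 → value 194, running total 194.00
- B (162/22 per unit): all 22 → value 162, running total 356.00
- A (196/37 per unit): all 37 → value 196, running total 552.00
- D (176/40 per unit): 6 of 40 → value 6×176/40 = 26.4000, running total 578.40
Total 578.40.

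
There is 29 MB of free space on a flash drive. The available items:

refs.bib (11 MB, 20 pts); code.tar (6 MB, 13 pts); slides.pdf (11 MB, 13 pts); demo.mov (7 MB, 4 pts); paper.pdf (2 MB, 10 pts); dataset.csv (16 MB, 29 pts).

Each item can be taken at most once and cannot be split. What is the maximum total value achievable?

Check high-value combinations within 29 MB:
- refs.bib+paper.pdf+dataset.csv: size 11+2+16=29, value 20+10+29=59
- code.tar+paper.pdf+dataset.csv: size 6+2+16=24, value 13+10+29=52
- slides.pdf+paper.pdf+dataset.csv: size 11+2+16=29, value 13+10+29=52
Best: 59 pts.

59 pts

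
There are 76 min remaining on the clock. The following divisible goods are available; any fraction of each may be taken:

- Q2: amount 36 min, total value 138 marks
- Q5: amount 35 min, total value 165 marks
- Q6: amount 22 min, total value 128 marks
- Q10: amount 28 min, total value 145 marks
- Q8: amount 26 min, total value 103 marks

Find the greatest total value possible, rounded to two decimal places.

395.57

Take in order of value per unit:
- Q6 (128/22 per unit): all 22 → value 128, running total 128.00
- Q10 (145/28 per unit): all 28 → value 145, running total 273.00
- Q5 (165/35 per unit): 26 of 35 → value 26×165/35 = 122.5714, running total 395.57
Total 395.57.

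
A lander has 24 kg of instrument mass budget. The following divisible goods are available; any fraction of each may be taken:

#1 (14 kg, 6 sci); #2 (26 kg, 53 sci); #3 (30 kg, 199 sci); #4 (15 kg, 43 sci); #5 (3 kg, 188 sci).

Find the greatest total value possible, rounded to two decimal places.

327.30

Take in order of value per unit:
- #5 (188/3 per unit): all 3 → value 188, running total 188.00
- #3 (199/30 per unit): 21 of 30 → value 21×199/30 = 139.3000, running total 327.30
Total 327.30.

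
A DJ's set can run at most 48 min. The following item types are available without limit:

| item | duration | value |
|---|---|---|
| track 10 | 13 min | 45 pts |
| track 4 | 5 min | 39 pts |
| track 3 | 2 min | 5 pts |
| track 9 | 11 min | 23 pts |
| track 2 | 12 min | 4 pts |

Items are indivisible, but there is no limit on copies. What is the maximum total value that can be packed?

Best value-per-unit is track 4 at 39/5; filling with it alone gives 9×39 = 351.
Optimal mix: 9×track 4 + 1×track 3 → duration 47, value 356.

356 pts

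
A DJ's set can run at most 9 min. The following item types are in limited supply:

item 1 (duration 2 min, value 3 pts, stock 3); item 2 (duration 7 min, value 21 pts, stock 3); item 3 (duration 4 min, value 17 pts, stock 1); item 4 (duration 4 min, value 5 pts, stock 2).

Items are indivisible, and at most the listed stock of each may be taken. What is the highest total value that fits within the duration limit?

Best selections within duration 9 and stock limits:
- 1×item 1 + 1×item 2: duration 9, value 24
- 2×item 1 + 1×item 3: duration 8, value 23
- 1×item 3 + 1×item 4: duration 8, value 22
- 1×item 2: duration 7, value 21
Best: 24 pts.

24 pts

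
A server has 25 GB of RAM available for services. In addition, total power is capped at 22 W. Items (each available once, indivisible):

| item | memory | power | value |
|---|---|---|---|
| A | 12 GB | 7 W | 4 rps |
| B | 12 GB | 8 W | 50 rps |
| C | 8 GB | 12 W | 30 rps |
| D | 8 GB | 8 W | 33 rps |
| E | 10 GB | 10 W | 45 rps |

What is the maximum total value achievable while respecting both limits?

Feasible sets respecting both limits:
- B+E: memory 22, power 18, value 95
- B+D: memory 20, power 16, value 83
- B+C: memory 20, power 20, value 80
Best: 95 rps.

95 rps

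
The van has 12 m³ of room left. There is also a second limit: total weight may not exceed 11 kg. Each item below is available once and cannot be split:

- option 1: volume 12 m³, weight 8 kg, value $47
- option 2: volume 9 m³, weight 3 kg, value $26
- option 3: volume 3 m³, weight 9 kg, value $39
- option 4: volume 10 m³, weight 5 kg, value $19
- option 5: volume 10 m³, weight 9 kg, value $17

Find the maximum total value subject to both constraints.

$47

Feasible sets respecting both limits:
- option 1: volume 12, weight 8, value 47
- option 3: volume 3, weight 9, value 39
- option 2: volume 9, weight 3, value 26
- option 4: volume 10, weight 5, value 19
Best: $47.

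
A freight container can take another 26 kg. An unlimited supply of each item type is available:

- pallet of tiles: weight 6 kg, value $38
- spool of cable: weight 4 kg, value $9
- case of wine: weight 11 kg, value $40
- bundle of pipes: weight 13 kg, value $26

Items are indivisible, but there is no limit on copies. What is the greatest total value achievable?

Best value-per-unit is pallet of tiles at 38/6, and filling with it alone uses weight 4×6=24. No mix of the others beats 4×38 = 152.

$152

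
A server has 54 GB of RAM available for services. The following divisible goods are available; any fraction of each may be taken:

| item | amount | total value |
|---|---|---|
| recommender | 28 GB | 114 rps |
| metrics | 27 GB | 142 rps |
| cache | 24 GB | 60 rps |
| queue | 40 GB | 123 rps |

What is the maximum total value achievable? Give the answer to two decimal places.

251.93

Take in order of value per unit:
- metrics (142/27 per unit): all 27 → value 142, running total 142.00
- recommender (114/28 per unit): 27 of 28 → value 27×114/28 = 109.9286, running total 251.93
Total 251.93.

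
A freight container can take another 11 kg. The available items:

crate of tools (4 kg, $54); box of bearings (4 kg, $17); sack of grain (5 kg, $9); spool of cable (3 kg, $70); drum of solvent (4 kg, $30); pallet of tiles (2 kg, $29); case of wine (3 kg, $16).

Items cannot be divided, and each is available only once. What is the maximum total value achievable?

$154

Check high-value combinations within 11 kg:
- crate of tools+spool of cable+drum of solvent: weight 4+3+4=11, value 54+70+30=154
- crate of tools+spool of cable+pallet of tiles: weight 4+3+2=9, value 54+70+29=153
- crate of tools+box of bearings+spool of cable: weight 4+4+3=11, value 54+17+70=141
Best: $154.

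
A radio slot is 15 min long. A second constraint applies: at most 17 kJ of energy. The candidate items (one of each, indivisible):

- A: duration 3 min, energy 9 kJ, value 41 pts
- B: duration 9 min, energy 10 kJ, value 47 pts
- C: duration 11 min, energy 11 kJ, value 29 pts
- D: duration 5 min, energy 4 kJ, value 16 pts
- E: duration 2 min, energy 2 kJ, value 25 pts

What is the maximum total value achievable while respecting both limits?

82 pts

Feasible sets respecting both limits:
- A+D+E: duration 10, energy 15, value 82
- B+E: duration 11, energy 12, value 72
- A+E: duration 5, energy 11, value 66
- B+D: duration 14, energy 14, value 63
Best: 82 pts.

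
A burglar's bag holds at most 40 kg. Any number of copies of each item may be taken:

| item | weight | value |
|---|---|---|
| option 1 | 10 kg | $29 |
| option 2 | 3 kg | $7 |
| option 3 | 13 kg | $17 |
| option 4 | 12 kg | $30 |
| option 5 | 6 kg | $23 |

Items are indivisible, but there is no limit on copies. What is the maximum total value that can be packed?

$145

Best value-per-unit is option 5 at 23/6; filling with it alone gives 6×23 = 138.
Optimal mix: 1×option 2 + 6×option 5 → weight 39, value 145.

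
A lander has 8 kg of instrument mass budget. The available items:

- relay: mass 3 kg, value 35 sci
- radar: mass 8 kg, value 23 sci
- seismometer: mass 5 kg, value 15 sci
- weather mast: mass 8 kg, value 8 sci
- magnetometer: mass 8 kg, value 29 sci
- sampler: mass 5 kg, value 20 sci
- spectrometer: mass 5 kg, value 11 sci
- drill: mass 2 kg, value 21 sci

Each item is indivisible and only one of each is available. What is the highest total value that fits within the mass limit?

56 sci

Check high-value combinations within 8 kg:
- relay+drill: mass 3+2=5, value 35+21=56
- relay+sampler: mass 3+5=8, value 35+20=55
- relay+seismometer: mass 3+5=8, value 35+15=50
- relay+spectrometer: mass 3+5=8, value 35+11=46
- sampler+drill: mass 5+2=7, value 20+21=41
Best: 56 sci.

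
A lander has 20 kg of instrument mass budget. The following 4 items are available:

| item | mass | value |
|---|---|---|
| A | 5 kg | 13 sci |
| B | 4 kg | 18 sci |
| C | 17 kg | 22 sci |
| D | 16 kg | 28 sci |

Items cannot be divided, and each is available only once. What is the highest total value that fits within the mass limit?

46 sci

Check high-value combinations within 20 kg:
- B+D: mass 4+16=20, value 18+28=46
- A+B: mass 5+4=9, value 13+18=31
- D: mass 16, value 28
Best: 46 sci.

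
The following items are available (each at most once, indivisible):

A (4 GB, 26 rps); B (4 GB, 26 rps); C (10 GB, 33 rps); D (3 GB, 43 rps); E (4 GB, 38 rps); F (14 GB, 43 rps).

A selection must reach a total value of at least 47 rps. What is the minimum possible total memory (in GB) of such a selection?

Subsets with value ≥ 47, sorted by total memory:
- D+E: memory 7, value 81
- A+D: memory 7, value 69
- B+D: memory 7, value 69
- A+E: memory 8, value 64
Minimum memory: 7 GB.

7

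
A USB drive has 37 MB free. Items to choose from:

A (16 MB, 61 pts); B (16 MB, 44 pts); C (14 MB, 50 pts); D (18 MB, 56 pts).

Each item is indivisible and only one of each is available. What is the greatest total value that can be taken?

117 pts

Check high-value combinations within 37 MB:
- A+D: size 16+18=34, value 61+56=117
- A+C: size 16+14=30, value 61+50=111
- C+D: size 14+18=32, value 50+56=106
Best: 117 pts.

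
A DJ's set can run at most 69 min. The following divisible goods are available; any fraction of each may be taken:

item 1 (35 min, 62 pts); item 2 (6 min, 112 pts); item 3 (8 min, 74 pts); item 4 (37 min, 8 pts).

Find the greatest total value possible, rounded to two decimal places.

252.32

Take in order of value per unit:
- item 2 (112/6 per unit): all 6 → value 112, running total 112.00
- item 3 (74/8 per unit): all 8 → value 74, running total 186.00
- item 1 (62/35 per unit): all 35 → value 62, running total 248.00
- item 4 (8/37 per unit): 20 of 37 → value 20×8/37 = 4.3243, running total 252.32
Total 252.32.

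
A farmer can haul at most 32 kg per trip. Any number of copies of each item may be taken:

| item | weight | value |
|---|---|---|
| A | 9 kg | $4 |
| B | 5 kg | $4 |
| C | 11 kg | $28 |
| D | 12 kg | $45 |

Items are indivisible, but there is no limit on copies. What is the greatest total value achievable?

Best value-per-unit is D at 45/12; filling with it alone gives 2×45 = 90.
Optimal mix: 1×B + 2×D → weight 29, value 94.

$94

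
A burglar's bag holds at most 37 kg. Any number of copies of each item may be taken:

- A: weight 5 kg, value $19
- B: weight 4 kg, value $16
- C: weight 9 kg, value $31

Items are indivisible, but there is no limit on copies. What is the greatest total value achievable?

Best value-per-unit is B at 16/4; filling with it alone gives 9×16 = 144.
Optimal mix: 1×A + 8×B → weight 37, value 147.

$147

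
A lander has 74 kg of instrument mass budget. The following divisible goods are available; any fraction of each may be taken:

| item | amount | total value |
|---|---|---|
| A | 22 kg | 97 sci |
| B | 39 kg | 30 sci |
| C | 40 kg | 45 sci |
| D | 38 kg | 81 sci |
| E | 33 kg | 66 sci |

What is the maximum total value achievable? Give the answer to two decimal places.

206.00

Take in order of value per unit:
- A (97/22 per unit): all 22 → value 97, running total 97.00
- D (81/38 per unit): all 38 → value 81, running total 178.00
- E (66/33 per unit): 14 of 33 → value 14×66/33 = 28.0000, running total 206.00
Total 206.00.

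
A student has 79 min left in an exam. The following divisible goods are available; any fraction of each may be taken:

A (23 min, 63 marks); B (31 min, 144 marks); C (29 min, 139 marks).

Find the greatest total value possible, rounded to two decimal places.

335.04

Take in order of value per unit:
- C (139/29 per unit): all 29 → value 139, running total 139.00
- B (144/31 per unit): all 31 → value 144, running total 283.00
- A (63/23 per unit): 19 of 23 → value 19×63/23 = 52.0435, running total 335.04
Total 335.04.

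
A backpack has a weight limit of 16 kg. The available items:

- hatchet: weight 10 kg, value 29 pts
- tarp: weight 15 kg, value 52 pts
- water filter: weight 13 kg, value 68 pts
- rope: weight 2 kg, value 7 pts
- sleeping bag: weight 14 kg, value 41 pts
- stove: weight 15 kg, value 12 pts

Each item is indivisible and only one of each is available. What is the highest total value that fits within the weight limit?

Check high-value combinations within 16 kg:
- water filter+rope: weight 13+2=15, value 68+7=75
- water filter: weight 13, value 68
- tarp: weight 15, value 52
Best: 75 pts.

75 pts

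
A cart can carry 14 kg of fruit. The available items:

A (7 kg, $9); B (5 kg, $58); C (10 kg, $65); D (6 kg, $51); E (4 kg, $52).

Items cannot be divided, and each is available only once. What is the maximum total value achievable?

Check high-value combinations within 14 kg:
- C+E: weight 10+4=14, value 65+52=117
- B+E: weight 5+4=9, value 58+52=110
- B+D: weight 5+6=11, value 58+51=109
- D+E: weight 6+4=10, value 51+52=103
Best: $117.

$117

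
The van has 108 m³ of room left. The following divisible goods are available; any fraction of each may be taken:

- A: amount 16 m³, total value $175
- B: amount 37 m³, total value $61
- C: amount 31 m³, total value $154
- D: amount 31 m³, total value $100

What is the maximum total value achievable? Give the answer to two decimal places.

Take in order of value per unit:
- A (175/16 per unit): all 16 → value 175, running total 175.00
- C (154/31 per unit): all 31 → value 154, running total 329.00
- D (100/31 per unit): all 31 → value 100, running total 429.00
- B (61/37 per unit): 30 of 37 → value 30×61/37 = 49.4595, running total 478.46
Total 478.46.

478.46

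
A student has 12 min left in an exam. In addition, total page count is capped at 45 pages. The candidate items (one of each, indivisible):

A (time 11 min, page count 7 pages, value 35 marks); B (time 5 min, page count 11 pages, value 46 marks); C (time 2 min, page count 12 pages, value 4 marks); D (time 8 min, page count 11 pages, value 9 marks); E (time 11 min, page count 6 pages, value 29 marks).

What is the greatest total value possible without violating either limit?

Feasible sets respecting both limits:
- B+C: time 7, page count 23, value 50
- B: time 5, page count 11, value 46
- A: time 11, page count 7, value 35
Best: 50 marks.

50 marks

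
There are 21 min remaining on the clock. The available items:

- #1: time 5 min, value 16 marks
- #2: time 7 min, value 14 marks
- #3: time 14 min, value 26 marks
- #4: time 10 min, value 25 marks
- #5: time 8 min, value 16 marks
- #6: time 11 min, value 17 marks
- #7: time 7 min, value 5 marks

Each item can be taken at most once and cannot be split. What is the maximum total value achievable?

46 marks

Check high-value combinations within 21 min:
- #1+#2+#5: time 5+7+8=20, value 16+14+16=46
- #1+#3: time 5+14=19, value 16+26=42
- #4+#6: time 10+11=21, value 25+17=42
Best: 46 marks.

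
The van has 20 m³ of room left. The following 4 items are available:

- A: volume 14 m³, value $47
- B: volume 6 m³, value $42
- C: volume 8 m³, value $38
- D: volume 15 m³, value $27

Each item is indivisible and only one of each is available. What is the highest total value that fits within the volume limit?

Check high-value combinations within 20 m³:
- A+B: volume 14+6=20, value 47+42=89
- B+C: volume 6+8=14, value 42+38=80
- A: volume 14, value 47
- B: volume 6, value 42
- C: volume 8, value 38
Best: $89.

$89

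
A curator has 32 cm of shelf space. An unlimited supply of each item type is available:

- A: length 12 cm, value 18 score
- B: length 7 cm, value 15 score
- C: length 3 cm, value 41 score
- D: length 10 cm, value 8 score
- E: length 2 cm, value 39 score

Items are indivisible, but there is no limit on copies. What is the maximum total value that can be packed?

Best value-per-unit is E at 39/2, and filling with it alone uses length 16×2=32. No mix of the others beats 16×39 = 624.

624 score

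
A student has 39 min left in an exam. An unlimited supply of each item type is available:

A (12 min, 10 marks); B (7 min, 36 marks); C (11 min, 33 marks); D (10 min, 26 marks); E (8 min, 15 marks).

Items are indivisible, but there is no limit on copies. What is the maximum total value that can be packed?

180 marks

Best value-per-unit is B at 36/7, and filling with it alone uses time 5×7=35. No mix of the others beats 5×36 = 180.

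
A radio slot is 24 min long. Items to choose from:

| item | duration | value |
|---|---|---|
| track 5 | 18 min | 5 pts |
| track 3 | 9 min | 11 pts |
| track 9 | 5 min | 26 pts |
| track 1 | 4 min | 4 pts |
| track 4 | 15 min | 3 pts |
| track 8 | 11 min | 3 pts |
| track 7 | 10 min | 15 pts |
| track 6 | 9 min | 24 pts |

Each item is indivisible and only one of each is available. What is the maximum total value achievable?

Check high-value combinations within 24 min:
- track 9+track 7+track 6: duration 5+10+9=24, value 26+15+24=65
- track 3+track 9+track 6: duration 9+5+9=23, value 11+26+24=61
- track 9+track 1+track 6: duration 5+4+9=18, value 26+4+24=54
- track 3+track 9+track 7: duration 9+5+10=24, value 11+26+15=52
- track 9+track 6: duration 5+9=14, value 26+24=50
Best: 65 pts.

65 pts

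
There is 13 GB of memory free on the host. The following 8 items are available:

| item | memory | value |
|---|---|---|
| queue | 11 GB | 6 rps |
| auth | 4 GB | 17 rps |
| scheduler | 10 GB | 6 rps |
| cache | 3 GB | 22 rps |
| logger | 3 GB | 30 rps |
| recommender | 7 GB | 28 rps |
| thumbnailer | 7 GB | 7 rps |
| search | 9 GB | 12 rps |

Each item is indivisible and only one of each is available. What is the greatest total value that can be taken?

This is a 0/1 knapsack; check combinations near the capacity.
- cache+logger+recommender: memory 3+3+7=13, value 22+30+28=80
- auth+cache+logger: memory 4+3+3=10, value 17+22+30=69
- cache+logger+thumbnailer: memory 3+3+7=13, value 22+30+7=59
Best: 80 rps.

80 rps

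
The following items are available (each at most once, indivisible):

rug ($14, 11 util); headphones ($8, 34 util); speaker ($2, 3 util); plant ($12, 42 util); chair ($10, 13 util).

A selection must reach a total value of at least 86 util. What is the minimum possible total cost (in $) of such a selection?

30

Subsets with value ≥ 86, sorted by total cost:
- headphones+plant+chair: cost 30, value 89
- headphones+speaker+plant+chair: cost 32, value 92
Minimum cost: 30 $.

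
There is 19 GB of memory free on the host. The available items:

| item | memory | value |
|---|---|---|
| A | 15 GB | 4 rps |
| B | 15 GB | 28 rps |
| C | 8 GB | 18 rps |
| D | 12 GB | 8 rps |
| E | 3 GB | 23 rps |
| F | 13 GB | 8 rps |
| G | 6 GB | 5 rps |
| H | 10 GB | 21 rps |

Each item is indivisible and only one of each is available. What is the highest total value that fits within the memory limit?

This is a 0/1 knapsack; check combinations near the capacity.
- B+E: memory 15+3=18, value 28+23=51
- E+G+H: memory 3+6+10=19, value 23+5+21=49
- C+E+G: memory 8+3+6=17, value 18+23+5=46
- E+H: memory 3+10=13, value 23+21=44
Best: 51 rps.

51 rps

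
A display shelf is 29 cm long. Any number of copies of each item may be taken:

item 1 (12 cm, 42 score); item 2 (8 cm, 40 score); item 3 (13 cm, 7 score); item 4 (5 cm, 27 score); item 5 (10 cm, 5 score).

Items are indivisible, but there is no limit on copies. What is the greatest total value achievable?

148 score

Best value-per-unit is item 4 at 27/5; filling with it alone gives 5×27 = 135.
Optimal mix: 1×item 2 + 4×item 4 → length 28, value 148.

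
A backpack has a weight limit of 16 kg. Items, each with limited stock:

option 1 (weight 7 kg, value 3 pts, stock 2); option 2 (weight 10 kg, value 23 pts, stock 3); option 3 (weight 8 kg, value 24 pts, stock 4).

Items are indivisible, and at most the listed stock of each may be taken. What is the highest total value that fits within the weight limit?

48 pts

Top feasible selections:
- 2×option 3: weight 16, value 48
- 1×option 1 + 1×option 3: weight 15, value 27
Best: 48 pts.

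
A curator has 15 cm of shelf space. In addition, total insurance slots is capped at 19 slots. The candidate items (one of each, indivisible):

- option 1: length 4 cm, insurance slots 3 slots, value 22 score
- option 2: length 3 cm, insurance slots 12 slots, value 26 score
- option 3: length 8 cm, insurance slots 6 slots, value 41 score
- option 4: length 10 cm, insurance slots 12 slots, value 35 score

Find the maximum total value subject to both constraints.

Feasible sets respecting both limits:
- option 2+option 3: length 11, insurance slots 18, value 67
- option 1+option 3: length 12, insurance slots 9, value 63
- option 1+option 4: length 14, insurance slots 15, value 57
- option 1+option 2: length 7, insurance slots 15, value 48
Best: 67 score.

67 score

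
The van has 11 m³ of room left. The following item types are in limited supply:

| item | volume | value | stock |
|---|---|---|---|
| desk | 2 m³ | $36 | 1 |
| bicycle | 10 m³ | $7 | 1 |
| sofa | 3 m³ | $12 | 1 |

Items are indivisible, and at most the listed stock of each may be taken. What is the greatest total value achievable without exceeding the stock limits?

Top feasible selections:
- 1×desk + 1×sofa: volume 5, value 48
- 1×desk: volume 2, value 36
Best: $48.

$48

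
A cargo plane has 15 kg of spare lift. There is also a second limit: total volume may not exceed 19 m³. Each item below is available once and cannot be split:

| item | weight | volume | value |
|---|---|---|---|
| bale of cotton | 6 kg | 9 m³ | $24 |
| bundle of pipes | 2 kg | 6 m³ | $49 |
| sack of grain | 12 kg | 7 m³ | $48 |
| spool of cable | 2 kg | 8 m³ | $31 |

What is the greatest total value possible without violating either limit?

$97

Feasible sets respecting both limits:
- bundle of pipes+sack of grain: weight 14, volume 13, value 97
- bundle of pipes+spool of cable: weight 4, volume 14, value 80
- sack of grain+spool of cable: weight 14, volume 15, value 79
- bale of cotton+bundle of pipes: weight 8, volume 15, value 73
Best: $97.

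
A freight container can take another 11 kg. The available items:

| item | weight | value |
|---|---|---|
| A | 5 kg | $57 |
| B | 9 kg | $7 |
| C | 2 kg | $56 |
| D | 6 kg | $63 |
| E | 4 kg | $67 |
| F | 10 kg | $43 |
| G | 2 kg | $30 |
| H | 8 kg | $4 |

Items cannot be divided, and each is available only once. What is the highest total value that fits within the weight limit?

$180

Check high-value combinations within 11 kg:
- A+C+E: weight 5+2+4=11, value 57+56+67=180
- A+E+G: weight 5+4+2=11, value 57+67+30=154
- C+E+G: weight 2+4+2=8, value 56+67+30=153
- C+D+G: weight 2+6+2=10, value 56+63+30=149
Best: $180.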